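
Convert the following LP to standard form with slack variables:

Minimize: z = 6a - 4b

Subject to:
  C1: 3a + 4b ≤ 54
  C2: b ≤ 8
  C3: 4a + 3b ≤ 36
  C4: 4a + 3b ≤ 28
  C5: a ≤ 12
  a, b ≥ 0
min z = 6a - 4b

s.t.
  3a + 4b + s1 = 54
  b + s2 = 8
  4a + 3b + s3 = 36
  4a + 3b + s4 = 28
  a + s5 = 12
  a, b, s1, s2, s3, s4, s5 ≥ 0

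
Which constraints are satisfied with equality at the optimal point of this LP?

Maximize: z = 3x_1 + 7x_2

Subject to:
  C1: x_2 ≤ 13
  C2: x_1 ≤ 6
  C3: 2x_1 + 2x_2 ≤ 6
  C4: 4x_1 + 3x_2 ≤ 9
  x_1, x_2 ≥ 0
Optimal: x_1 = 0, x_2 = 3
Binding: C3, C4, x_1 ≥ 0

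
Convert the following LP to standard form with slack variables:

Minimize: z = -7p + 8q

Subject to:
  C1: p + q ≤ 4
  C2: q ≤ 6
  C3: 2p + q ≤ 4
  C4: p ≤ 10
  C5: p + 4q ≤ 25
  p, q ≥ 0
min z = -7p + 8q

s.t.
  p + q + s1 = 4
  q + s2 = 6
  2p + q + s3 = 4
  p + s4 = 10
  p + 4q + s5 = 25
  p, q, s1, s2, s3, s4, s5 ≥ 0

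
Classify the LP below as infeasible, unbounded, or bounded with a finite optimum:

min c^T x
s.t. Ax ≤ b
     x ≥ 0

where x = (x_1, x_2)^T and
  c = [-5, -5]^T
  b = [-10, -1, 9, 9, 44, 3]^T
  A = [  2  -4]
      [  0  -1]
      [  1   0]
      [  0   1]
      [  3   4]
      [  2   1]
The point (0, 3) satisfies every constraint, so the LP is feasible; the constraints give x_1 ≤ 9 and x_2 ≤ 9, which with x_1, x_2 ≥ 0 keep the feasible region inside a bounded box. A feasible, bounded LP attains a finite optimum at a vertex.

Evaluating z = -5x_1 - 5x_2 at each vertex:
  (0, 2.5): z = -12.5
  (0.2, 2.6): z = -14
  (0, 3): z = -15

Feasible with finite optimum z* = -15 at (0, 3).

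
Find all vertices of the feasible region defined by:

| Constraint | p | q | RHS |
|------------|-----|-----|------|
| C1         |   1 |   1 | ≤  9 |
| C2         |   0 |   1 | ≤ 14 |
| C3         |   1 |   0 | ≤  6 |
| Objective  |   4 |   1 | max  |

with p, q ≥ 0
Each vertex is the intersection of two constraint boundaries that also satisfies all remaining constraints:
  p = 0 and q = 0 → (0, 0)
  p = 6 and q = 0 → (6, 0)
  p + q = 9 and p = 6 → (6, 3)
  p + q = 9 and p = 0 → (0, 9)

Vertices: (0, 0), (6, 0), (6, 3), (0, 9)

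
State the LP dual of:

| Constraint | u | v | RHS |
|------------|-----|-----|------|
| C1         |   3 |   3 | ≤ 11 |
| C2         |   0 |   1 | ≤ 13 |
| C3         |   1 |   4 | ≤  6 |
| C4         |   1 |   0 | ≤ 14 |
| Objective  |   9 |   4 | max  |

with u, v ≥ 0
Minimize: z = 11y1 + 13y2 + 6y3 + 14y4

Subject to:
  C1: -3y1 - y3 - y4 ≤ -9
  C2: -3y1 - y2 - 4y3 ≤ -4
  y1, y2, y3, y4 ≥ 0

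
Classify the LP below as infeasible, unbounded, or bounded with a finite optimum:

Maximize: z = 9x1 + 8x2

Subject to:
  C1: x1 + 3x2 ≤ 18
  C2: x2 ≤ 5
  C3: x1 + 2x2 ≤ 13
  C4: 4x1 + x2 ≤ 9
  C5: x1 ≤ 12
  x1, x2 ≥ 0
The point (1, 5) satisfies every constraint, so the LP is feasible; the constraints give x1 ≤ 12 and x2 ≤ 5, which with x1, x2 ≥ 0 keep the feasible region inside a bounded box. A feasible, bounded LP attains a finite optimum at a vertex.

Evaluating z = 9x1 + 8x2 at each vertex:
  (0, 0): z = 0
  (2.25, 0): z = 20.25
  (1, 5): z = 49
  (0, 5): z = 40

Feasible with finite optimum z* = 49 at (1, 5).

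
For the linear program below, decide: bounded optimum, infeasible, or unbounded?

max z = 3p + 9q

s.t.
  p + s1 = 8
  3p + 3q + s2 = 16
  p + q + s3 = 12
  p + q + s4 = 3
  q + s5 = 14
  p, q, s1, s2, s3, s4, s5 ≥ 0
The point (0, 3) satisfies every constraint, so the LP is feasible; the constraints give p ≤ 8 and q ≤ 14, which with p, q ≥ 0 keep the feasible region inside a bounded box. A feasible, bounded LP attains a finite optimum at a vertex.

Evaluating z = 3p + 9q at each vertex:
  (0, 0): z = 0
  (3, 0): z = 9
  (0, 3): z = 27

Bounded optimum: z* = 27 at (0, 3).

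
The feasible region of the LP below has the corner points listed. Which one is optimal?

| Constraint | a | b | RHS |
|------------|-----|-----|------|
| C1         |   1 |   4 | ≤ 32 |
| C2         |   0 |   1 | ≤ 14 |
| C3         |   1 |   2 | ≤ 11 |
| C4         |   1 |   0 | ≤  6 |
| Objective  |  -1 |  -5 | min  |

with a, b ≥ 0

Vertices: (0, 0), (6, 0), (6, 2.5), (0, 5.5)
(0, 5.5) with z = -27.5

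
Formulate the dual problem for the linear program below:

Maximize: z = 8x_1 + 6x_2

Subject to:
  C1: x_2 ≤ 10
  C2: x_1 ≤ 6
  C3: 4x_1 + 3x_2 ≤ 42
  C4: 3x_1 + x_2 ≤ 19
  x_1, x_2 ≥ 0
Minimize: z = 10y1 + 6y2 + 42y3 + 19y4

Subject to:
  C1: -y2 - 4y3 - 3y4 ≤ -8
  C2: -y1 - 3y3 - y4 ≤ -6
  y1, y2, y3, y4 ≥ 0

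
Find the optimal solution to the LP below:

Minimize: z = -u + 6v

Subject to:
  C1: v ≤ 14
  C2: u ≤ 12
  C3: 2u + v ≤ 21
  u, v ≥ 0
Each vertex is the intersection of two constraint boundaries that also satisfies all remaining constraints:
  u = 0 and v = 0 → (0, 0)
  2u + v = 21 and v = 0 → (10.5, 0)
  v = 14 and 2u + v = 21 → (3.5, 14)
  v = 14 and u = 0 → (0, 14)

Evaluating z = -u + 6v at each vertex:
  (0, 0): z = 0
  (10.5, 0): z = -10.5
  (3.5, 14): z = 80.5
  (0, 14): z = 84

The minimum is at (10.5, 0) with z = -10.5.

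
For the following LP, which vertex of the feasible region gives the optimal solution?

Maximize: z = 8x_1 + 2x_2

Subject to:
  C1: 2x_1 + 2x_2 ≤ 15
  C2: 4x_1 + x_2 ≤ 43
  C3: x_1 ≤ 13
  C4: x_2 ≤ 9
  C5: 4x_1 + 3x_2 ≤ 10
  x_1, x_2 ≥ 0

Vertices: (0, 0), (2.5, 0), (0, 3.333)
(2.5, 0) with z = 20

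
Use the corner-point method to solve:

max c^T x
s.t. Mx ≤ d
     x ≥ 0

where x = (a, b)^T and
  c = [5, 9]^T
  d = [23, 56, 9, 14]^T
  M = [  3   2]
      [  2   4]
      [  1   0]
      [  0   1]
Each vertex is the intersection of two constraint boundaries that also satisfies all remaining constraints:
  a = 0 and b = 0 → (0, 0)
  3a + 2b = 23 and b = 0 → (7.667, 0)
  3a + 2b = 23 and a = 0 → (0, 11.5)

Evaluating z = 5a + 9b at each vertex:
  (0, 0): z = 0
  (7.667, 0): z = 38.33
  (0, 11.5): z = 103.5

The maximum is at (0, 11.5) with z = 103.5.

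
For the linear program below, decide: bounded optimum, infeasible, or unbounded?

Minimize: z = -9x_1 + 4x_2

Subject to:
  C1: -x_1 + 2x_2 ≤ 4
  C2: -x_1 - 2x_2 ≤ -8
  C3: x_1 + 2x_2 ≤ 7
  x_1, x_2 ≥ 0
C3 requires x_1 + 2x_2 ≤ 7, while C2 (-x_1 - 2x_2 ≤ -8) is equivalent to x_1 + 2x_2 ≥ 8. Together they would need 8 ≤ x_1 + 2x_2 ≤ 7, which is impossible since 8 > 7. No point satisfies all constraints.

The feasible region is empty; the LP is infeasible.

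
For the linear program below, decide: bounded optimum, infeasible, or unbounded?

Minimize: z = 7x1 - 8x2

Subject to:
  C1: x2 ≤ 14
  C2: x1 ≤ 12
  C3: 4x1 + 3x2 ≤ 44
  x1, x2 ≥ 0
The point (0, 14) satisfies every constraint, so the LP is feasible; the constraints give x1 ≤ 12 and x2 ≤ 14, which with x1, x2 ≥ 0 keep the feasible region inside a bounded box. A feasible, bounded LP attains a finite optimum at a vertex.

Bounded optimum: z* = -112 at (0, 14).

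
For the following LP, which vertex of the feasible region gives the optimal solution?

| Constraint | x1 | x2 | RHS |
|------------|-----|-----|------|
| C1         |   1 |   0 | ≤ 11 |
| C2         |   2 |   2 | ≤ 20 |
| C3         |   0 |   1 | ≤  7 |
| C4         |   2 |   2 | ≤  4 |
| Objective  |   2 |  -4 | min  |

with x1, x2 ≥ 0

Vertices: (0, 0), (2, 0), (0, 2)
Evaluating z = 2x1 - 4x2 at each vertex:
  (0, 0): z = 0
  (2, 0): z = 4
  (0, 2): z = -8

The smallest value is z = -8, attained at (0, 2).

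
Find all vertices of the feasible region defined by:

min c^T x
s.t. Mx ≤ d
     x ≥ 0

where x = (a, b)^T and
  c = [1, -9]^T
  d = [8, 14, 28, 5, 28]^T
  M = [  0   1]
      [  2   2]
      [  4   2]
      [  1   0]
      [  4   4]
Each vertex is the intersection of two constraint boundaries that also satisfies all remaining constraints:
  a = 0 and b = 0 → (0, 0)
  a = 5 and b = 0 → (5, 0)
  2a + 2b = 14 and a = 5 → (5, 2)
  2a + 2b = 14 and a = 0 → (0, 7)

Vertices: (0, 0), (5, 0), (5, 2), (0, 7)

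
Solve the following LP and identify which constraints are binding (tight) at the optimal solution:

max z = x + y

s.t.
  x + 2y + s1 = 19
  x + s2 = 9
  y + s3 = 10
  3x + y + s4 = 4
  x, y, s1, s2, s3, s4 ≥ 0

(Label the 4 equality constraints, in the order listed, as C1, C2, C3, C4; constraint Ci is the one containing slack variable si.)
Optimal: x = 0, y = 4
Slack at optimum:
  C1: slack = 11
  C2: slack = 9
  C3: slack = 6
  C4: slack = 0 (binding)
  x ≥ 0: x = 0 (binding)
  y ≥ 0: y = 4
Binding constraints: C4, x ≥ 0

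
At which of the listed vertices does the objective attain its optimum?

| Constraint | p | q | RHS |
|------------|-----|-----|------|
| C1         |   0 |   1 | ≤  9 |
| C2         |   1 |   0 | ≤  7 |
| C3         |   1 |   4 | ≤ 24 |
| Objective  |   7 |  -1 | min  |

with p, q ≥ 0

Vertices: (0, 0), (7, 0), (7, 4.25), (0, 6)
Evaluating z = 7p - q at each vertex:
  (0, 0): z = 0
  (7, 0): z = 49
  (7, 4.25): z = 44.75
  (0, 6): z = -6

The smallest value is z = -6, attained at (0, 6).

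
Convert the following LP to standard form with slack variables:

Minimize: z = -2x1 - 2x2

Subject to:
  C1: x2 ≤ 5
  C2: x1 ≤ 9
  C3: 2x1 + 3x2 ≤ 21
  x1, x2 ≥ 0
min z = -2x1 - 2x2

s.t.
  x2 + s1 = 5
  x1 + s2 = 9
  2x1 + 3x2 + s3 = 21
  x1, x2, s1, s2, s3 ≥ 0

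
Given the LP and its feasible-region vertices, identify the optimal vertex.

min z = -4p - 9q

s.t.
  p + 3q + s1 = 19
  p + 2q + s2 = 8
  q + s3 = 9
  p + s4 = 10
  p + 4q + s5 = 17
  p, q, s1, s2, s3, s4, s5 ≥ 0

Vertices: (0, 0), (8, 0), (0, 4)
Evaluating z = -4p - 9q at each vertex:
  (0, 0): z = 0
  (8, 0): z = -32
  (0, 4): z = -36

The smallest value is z = -36, attained at (0, 4).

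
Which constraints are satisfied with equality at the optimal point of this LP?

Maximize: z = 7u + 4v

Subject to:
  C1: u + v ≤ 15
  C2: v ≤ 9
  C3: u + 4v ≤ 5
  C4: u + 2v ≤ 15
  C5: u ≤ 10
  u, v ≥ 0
Optimal: u = 5, v = 0
Slack at optimum:
  C1: slack = 10
  C2: slack = 9
  C3: slack = 0 (binding)
  C4: slack = 10
  C5: slack = 5
  u ≥ 0: u = 5
  v ≥ 0: v = 0 (binding)
Binding constraints: C3, v ≥ 0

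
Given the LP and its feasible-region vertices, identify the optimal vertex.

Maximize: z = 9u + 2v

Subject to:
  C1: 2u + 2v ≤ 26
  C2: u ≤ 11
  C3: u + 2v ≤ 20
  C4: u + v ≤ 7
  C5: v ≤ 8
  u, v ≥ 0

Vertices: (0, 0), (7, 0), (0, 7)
(7, 0) with z = 63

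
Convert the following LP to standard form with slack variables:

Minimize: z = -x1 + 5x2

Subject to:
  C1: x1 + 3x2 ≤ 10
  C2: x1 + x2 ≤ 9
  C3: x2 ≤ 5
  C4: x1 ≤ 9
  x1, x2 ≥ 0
min z = -x1 + 5x2

s.t.
  x1 + 3x2 + s1 = 10
  x1 + x2 + s2 = 9
  x2 + s3 = 5
  x1 + s4 = 9
  x1, x2, s1, s2, s3, s4 ≥ 0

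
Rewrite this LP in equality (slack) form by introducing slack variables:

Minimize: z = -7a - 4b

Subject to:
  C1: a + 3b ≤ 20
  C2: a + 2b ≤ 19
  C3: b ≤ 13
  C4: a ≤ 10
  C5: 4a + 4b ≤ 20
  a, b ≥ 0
min z = -7a - 4b

s.t.
  a + 3b + s1 = 20
  a + 2b + s2 = 19
  b + s3 = 13
  a + s4 = 10
  4a + 4b + s5 = 20
  a, b, s1, s2, s3, s4, s5 ≥ 0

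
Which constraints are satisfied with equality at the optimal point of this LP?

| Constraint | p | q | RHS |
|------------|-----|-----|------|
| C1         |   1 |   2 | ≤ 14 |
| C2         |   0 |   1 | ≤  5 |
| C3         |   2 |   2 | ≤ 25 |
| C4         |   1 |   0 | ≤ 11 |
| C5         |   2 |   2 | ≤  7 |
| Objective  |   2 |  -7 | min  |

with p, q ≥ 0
Optimal: p = 0, q = 3.5
Binding: C5, p ≥ 0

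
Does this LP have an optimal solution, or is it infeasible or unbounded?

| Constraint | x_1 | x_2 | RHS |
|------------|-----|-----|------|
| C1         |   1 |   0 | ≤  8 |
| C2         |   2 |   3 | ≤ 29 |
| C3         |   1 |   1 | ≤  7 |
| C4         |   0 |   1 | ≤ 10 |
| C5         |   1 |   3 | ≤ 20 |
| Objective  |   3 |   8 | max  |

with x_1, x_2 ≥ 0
The point (0.5, 6.5) satisfies every constraint, so the LP is feasible; the constraints give x_1 ≤ 8 and x_2 ≤ 10, which with x_1, x_2 ≥ 0 keep the feasible region inside a bounded box. A feasible, bounded LP attains a finite optimum at a vertex.

Evaluating z = 3x_1 + 8x_2 at each vertex:
  (0, 0): z = 0
  (7, 0): z = 21
  (0.5, 6.5): z = 53.5
  (0, 6.667): z = 53.33

Bounded optimum: z* = 53.5 at (0.5, 6.5).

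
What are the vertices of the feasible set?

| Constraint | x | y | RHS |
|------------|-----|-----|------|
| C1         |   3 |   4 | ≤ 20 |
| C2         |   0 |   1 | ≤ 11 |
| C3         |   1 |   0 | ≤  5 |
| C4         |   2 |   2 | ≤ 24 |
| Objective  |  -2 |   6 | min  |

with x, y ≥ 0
Each vertex is the intersection of two constraint boundaries that also satisfies all remaining constraints:
  x = 0 and y = 0 → (0, 0)
  x = 5 and y = 0 → (5, 0)
  3x + 4y = 20 and x = 5 → (5, 1.25)
  3x + 4y = 20 and x = 0 → (0, 5)

Vertices: (0, 0), (5, 0), (5, 1.25), (0, 5)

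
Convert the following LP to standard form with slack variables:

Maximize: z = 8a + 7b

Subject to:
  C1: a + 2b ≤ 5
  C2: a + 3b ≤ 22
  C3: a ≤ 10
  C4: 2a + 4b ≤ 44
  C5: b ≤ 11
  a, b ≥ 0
max z = 8a + 7b

s.t.
  a + 2b + s1 = 5
  a + 3b + s2 = 22
  a + s3 = 10
  2a + 4b + s4 = 44
  b + s5 = 11
  a, b, s1, s2, s3, s4, s5 ≥ 0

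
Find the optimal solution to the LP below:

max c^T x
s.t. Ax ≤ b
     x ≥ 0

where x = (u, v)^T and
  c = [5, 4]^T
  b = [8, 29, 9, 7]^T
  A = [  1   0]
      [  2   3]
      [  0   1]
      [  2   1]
Each vertex is the intersection of two constraint boundaries that also satisfies all remaining constraints:
  u = 0 and v = 0 → (0, 0)
  2u + v = 7 and v = 0 → (3.5, 0)
  2u + v = 7 and u = 0 → (0, 7)

Evaluating z = 5u + 4v at each vertex:
  (0, 0): z = 0
  (3.5, 0): z = 17.5
  (0, 7): z = 28

The maximum is at (0, 7) with z = 28.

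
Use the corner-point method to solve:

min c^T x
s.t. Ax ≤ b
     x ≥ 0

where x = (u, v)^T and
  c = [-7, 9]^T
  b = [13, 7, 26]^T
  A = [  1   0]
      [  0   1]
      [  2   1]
Each vertex is the intersection of two constraint boundaries that also satisfies all remaining constraints:
  u = 0 and v = 0 → (0, 0)
  u = 13 and 2u + v = 26 → (13, 0)
  v = 7 and 2u + v = 26 → (9.5, 7)
  v = 7 and u = 0 → (0, 7)

Evaluating z = -7u + 9v at each vertex:
  (0, 0): z = 0
  (13, 0): z = -91
  (9.5, 7): z = -3.5
  (0, 7): z = 63

The minimum is at (13, 0) with z = -91.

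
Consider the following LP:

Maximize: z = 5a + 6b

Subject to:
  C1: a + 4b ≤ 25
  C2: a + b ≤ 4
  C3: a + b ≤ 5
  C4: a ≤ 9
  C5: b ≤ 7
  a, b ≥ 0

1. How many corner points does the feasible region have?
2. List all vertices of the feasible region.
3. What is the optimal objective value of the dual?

1. 3
2. (0, 0), (4, 0), (0, 4)
3. 24 (by strong duality, equal to the primal optimum)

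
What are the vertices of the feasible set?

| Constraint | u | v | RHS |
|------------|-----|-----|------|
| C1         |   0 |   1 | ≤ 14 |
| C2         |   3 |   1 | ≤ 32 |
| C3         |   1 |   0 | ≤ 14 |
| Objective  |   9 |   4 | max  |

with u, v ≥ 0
Each vertex is the intersection of two constraint boundaries that also satisfies all remaining constraints:
  u = 0 and v = 0 → (0, 0)
  3u + v = 32 and v = 0 → (10.67, 0)
  v = 14 and 3u + v = 32 → (6, 14)
  v = 14 and u = 0 → (0, 14)

Vertices: (0, 0), (10.67, 0), (6, 14), (0, 14)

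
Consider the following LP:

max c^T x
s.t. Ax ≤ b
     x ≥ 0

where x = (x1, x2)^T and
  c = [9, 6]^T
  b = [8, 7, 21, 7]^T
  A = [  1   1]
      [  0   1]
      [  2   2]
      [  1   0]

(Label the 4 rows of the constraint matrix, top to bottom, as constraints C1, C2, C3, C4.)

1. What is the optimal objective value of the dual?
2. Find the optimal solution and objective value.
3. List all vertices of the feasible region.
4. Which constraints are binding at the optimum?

1. 69 (by strong duality, equal to the primal optimum)
2. x1 = 7, x2 = 1, z = 69
3. (0, 0), (7, 0), (7, 1), (1, 7), (0, 7)
4. C1, C4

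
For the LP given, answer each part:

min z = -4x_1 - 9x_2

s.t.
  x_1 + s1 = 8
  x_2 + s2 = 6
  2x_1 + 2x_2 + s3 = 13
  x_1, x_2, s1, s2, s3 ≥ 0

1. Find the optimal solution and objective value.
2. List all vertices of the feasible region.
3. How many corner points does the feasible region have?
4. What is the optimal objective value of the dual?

1. x_1 = 0.5, x_2 = 6, z = -56
2. (0, 0), (6.5, 0), (0.5, 6), (0, 6)
3. 4
4. -56 (by strong duality, equal to the primal optimum)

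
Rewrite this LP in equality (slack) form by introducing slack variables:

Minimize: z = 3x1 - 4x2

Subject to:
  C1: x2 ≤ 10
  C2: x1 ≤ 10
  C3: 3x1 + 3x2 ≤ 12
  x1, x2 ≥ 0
min z = 3x1 - 4x2

s.t.
  x2 + s1 = 10
  x1 + s2 = 10
  3x1 + 3x2 + s3 = 12
  x1, x2, s1, s2, s3 ≥ 0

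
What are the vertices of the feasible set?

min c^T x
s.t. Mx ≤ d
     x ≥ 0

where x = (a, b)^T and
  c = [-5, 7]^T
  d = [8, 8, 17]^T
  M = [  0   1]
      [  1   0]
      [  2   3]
Each vertex is the intersection of two constraint boundaries that also satisfies all remaining constraints:
  a = 0 and b = 0 → (0, 0)
  a = 8 and b = 0 → (8, 0)
  a = 8 and 2a + 3b = 17 → (8, 0.3333)
  2a + 3b = 17 and a = 0 → (0, 5.667)

Vertices: (0, 0), (8, 0), (8, 0.3333), (0, 5.667)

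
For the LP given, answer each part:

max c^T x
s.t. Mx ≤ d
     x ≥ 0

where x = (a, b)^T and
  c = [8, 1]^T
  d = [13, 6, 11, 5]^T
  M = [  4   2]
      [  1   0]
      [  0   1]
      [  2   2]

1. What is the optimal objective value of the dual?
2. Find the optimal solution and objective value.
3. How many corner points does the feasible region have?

1. 20 (by strong duality, equal to the primal optimum)
2. a = 2.5, b = 0, z = 20
3. 3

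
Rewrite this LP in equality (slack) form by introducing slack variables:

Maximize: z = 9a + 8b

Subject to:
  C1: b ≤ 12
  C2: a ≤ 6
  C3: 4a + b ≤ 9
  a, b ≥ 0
max z = 9a + 8b

s.t.
  b + s1 = 12
  a + s2 = 6
  4a + b + s3 = 9
  a, b, s1, s2, s3 ≥ 0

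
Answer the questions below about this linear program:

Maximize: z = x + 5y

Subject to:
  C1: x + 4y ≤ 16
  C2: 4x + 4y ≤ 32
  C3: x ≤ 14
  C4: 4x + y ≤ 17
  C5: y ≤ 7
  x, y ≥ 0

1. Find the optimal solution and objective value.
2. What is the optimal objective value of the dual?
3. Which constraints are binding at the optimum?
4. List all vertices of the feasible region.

1. x = 0, y = 4, z = 20
2. 20 (by strong duality, equal to the primal optimum)
3. C1, x ≥ 0
4. (0, 0), (4.25, 0), (3.467, 3.133), (0, 4)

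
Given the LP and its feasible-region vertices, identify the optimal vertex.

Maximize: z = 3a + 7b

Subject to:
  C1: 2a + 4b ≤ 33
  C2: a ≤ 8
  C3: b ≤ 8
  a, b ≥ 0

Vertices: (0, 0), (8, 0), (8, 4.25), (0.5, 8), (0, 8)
(0.5, 8) with z = 57.5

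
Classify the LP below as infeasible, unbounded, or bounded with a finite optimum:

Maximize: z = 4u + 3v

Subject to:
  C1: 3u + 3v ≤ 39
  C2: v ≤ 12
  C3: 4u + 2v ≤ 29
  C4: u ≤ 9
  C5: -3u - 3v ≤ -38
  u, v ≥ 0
The point (1.5, 11.5) satisfies every constraint, so the LP is feasible; the constraints give u ≤ 9 and v ≤ 12, which with u, v ≥ 0 keep the feasible region inside a bounded box. A feasible, bounded LP attains a finite optimum at a vertex.

Evaluating z = 4u + 3v at each vertex:
  (1.833, 10.83): z = 39.83
  (1.5, 11.5): z = 40.5
  (1, 12): z = 40
  (0.6667, 12): z = 38.67

Bounded optimum: z* = 40.5 at (1.5, 11.5).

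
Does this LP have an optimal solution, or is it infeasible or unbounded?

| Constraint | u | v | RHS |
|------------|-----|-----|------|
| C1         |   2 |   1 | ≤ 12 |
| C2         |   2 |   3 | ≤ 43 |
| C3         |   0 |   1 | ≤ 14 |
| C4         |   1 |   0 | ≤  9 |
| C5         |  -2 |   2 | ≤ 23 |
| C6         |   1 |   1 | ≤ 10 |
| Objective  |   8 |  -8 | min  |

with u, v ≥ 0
The point (0, 10) satisfies every constraint, so the LP is feasible; the constraints give u ≤ 9 and v ≤ 14, which with u, v ≥ 0 keep the feasible region inside a bounded box. A feasible, bounded LP attains a finite optimum at a vertex.

The LP has an optimal solution: (0, 10) with z = -80.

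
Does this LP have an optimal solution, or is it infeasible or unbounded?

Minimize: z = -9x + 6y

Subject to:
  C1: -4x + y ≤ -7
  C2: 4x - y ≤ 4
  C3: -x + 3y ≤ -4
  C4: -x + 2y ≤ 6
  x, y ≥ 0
C2 requires 4x - y ≤ 4, while C1 (-4x + y ≤ -7) is equivalent to 4x - y ≥ 7. Together they would need 7 ≤ 4x - y ≤ 4, which is impossible since 7 > 4. No point satisfies all constraints.

The feasible region is empty; the LP is infeasible.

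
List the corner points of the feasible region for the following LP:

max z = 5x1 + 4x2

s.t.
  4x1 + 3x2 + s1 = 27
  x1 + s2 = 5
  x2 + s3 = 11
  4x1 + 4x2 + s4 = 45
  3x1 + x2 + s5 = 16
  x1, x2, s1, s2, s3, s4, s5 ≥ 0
Each vertex is the intersection of two constraint boundaries that also satisfies all remaining constraints:
  x1 = 0 and x2 = 0 → (0, 0)
  x1 = 5 and x2 = 0 → (5, 0)
  x1 = 5 and 3x1 + x2 = 16 → (5, 1)
  4x1 + 3x2 = 27 and 3x1 + x2 = 16 → (4.2, 3.4)
  4x1 + 3x2 = 27 and x1 = 0 → (0, 9)

Vertices: (0, 0), (5, 0), (5, 1), (4.2, 3.4), (0, 9)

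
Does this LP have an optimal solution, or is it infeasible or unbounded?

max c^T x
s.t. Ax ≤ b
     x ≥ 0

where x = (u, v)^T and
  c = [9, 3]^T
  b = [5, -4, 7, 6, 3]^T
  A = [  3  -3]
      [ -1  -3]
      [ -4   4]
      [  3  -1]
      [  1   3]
One constraint requires u + 3v ≤ 3, while the constraint -u - 3v ≤ -4 is equivalent to u + 3v ≥ 4. Together they would need 4 ≤ u + 3v ≤ 3, which is impossible since 4 > 3. No point satisfies all constraints.

Infeasible: no point satisfies all constraints simultaneously.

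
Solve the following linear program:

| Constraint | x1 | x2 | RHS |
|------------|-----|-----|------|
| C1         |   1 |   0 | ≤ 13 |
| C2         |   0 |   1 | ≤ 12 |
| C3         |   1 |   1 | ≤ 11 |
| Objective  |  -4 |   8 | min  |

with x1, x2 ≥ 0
x1 = 11, x2 = 0, z = -44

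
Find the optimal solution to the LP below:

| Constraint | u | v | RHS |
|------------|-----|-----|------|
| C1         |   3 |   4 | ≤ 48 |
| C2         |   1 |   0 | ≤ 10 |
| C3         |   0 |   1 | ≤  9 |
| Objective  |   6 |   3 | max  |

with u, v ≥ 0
u = 10, v = 4.5, z = 73.5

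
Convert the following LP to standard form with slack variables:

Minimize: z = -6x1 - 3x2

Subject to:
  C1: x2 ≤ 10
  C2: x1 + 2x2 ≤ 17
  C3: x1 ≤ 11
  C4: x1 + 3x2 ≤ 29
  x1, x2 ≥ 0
min z = -6x1 - 3x2

s.t.
  x2 + s1 = 10
  x1 + 2x2 + s2 = 17
  x1 + s3 = 11
  x1 + 3x2 + s4 = 29
  x1, x2, s1, s2, s3, s4 ≥ 0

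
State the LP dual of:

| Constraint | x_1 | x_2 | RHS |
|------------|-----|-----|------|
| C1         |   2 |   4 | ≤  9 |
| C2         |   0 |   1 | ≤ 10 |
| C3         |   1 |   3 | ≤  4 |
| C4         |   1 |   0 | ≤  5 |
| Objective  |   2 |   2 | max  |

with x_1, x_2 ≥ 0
Minimize: z = 9y1 + 10y2 + 4y3 + 5y4

Subject to:
  C1: -2y1 - y3 - y4 ≤ -2
  C2: -4y1 - y2 - 3y3 ≤ -2
  y1, y2, y3, y4 ≥ 0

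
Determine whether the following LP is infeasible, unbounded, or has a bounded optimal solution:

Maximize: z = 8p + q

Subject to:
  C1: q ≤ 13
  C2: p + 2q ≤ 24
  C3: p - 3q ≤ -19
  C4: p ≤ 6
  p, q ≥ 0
The point (6, 9) satisfies every constraint, so the LP is feasible; the constraints give p ≤ 6 and q ≤ 13, which with p, q ≥ 0 keep the feasible region inside a bounded box. A feasible, bounded LP attains a finite optimum at a vertex.

Evaluating z = 8p + q at each vertex:
  (0, 6.333): z = 6.333
  (6, 8.333): z = 56.33
  (6, 9): z = 57
  (0, 12): z = 12

Bounded optimum: z* = 57 at (6, 9).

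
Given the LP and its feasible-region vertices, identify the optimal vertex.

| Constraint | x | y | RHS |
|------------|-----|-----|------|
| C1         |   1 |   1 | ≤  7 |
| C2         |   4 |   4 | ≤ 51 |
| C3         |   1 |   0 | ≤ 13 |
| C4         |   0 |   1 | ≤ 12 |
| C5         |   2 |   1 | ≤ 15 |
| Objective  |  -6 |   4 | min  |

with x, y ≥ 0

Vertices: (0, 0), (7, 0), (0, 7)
Evaluating z = -6x + 4y at each vertex:
  (0, 0): z = 0
  (7, 0): z = -42
  (0, 7): z = 28

The smallest value is z = -42, attained at (7, 0).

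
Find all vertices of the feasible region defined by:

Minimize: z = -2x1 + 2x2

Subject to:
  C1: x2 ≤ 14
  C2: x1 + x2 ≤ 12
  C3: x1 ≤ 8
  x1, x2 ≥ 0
Each vertex is the intersection of two constraint boundaries that also satisfies all remaining constraints:
  x1 = 0 and x2 = 0 → (0, 0)
  x1 = 8 and x2 = 0 → (8, 0)
  x1 + x2 = 12 and x1 = 8 → (8, 4)
  x1 + x2 = 12 and x1 = 0 → (0, 12)

Vertices: (0, 0), (8, 0), (8, 4), (0, 12)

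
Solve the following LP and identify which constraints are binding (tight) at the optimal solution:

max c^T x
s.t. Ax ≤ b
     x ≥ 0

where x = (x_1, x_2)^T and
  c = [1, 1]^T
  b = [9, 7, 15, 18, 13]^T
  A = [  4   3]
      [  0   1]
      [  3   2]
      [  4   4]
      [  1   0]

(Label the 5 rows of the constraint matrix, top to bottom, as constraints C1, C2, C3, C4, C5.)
Optimal: x_1 = 0, x_2 = 3
Binding: C1, x_1 ≥ 0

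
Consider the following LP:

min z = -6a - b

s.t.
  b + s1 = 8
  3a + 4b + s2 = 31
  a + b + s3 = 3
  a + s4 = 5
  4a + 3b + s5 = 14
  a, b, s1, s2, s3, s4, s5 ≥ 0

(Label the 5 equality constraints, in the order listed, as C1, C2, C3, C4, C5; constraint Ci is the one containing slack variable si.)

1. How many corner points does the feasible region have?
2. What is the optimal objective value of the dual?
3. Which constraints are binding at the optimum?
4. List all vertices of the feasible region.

1. 3
2. -18 (by strong duality, equal to the primal optimum)
3. C3, b ≥ 0
4. (0, 0), (3, 0), (0, 3)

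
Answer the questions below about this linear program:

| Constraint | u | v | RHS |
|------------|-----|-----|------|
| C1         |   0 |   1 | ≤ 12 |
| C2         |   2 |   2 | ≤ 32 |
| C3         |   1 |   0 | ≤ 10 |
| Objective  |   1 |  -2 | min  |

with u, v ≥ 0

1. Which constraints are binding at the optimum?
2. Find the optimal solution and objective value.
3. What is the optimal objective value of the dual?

1. C1, u ≥ 0
2. u = 0, v = 12, z = -24
3. -24 (by strong duality, equal to the primal optimum)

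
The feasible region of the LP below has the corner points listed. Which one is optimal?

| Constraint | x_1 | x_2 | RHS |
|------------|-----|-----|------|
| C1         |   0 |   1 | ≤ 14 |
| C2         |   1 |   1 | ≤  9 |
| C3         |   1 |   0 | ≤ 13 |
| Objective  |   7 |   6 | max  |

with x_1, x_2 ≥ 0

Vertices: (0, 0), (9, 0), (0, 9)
Evaluating z = 7x_1 + 6x_2 at each vertex:
  (0, 0): z = 0
  (9, 0): z = 63
  (0, 9): z = 54

The largest value is z = 63, attained at (9, 0).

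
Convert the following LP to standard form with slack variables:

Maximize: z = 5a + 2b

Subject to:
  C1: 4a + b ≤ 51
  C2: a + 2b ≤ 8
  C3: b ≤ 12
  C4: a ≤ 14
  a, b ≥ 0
max z = 5a + 2b

s.t.
  4a + b + s1 = 51
  a + 2b + s2 = 8
  b + s3 = 12
  a + s4 = 14
  a, b, s1, s2, s3, s4 ≥ 0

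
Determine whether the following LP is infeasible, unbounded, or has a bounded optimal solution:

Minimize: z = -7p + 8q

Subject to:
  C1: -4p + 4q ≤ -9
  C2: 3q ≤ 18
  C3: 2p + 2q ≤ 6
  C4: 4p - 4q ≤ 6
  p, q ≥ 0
C4 requires 4p - 4q ≤ 6, while C1 (-4p + 4q ≤ -9) is equivalent to 4p - 4q ≥ 9. Together they would need 9 ≤ 4p - 4q ≤ 6, which is impossible since 9 > 6. No point satisfies all constraints.

Infeasible — the constraint set is empty.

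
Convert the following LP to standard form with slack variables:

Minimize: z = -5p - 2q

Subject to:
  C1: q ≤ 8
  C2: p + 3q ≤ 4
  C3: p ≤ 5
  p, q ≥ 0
min z = -5p - 2q

s.t.
  q + s1 = 8
  p + 3q + s2 = 4
  p + s3 = 5
  p, q, s1, s2, s3 ≥ 0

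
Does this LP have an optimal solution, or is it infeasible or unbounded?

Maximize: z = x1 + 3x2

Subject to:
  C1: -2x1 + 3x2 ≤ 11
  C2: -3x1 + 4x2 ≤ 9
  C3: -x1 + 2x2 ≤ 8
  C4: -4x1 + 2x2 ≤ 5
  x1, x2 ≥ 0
Feasible point: (0, 0) satisfies every constraint, so the LP is feasible.
Direction d = (1, 0): for each constraint row a, a·d ≤ 0 —
  (-2)(1) + (3)(0) = -2 ≤ 0
  (-3)(1) + (4)(0) = -3 ≤ 0
  (-1)(1) + (2)(0) = -1 ≤ 0
  (-4)(1) + (2)(0) = -4 ≤ 0
and d ≥ 0, so (0, 0) + t·d stays feasible for every t ≥ 0. Along this ray z = x1 + 3x2 changes by 1 per unit t, so z → +∞.

The LP is unbounded; z can be made arbitrarily large.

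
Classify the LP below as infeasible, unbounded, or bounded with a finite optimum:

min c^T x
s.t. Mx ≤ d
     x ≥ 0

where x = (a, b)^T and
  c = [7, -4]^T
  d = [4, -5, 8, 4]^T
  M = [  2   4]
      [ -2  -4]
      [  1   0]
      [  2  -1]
One constraint requires 2a + 4b ≤ 4, while the constraint -2a - 4b ≤ -5 is equivalent to 2a + 4b ≥ 5. Together they would need 5 ≤ 2a + 4b ≤ 4, which is impossible since 5 > 4. No point satisfies all constraints.

The feasible region is empty; the LP is infeasible.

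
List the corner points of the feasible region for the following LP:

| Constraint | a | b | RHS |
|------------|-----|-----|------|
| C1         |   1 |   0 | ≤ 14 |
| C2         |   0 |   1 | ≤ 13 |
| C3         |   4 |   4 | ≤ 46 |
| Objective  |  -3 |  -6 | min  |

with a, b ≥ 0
Each vertex is the intersection of two constraint boundaries that also satisfies all remaining constraints:
  a = 0 and b = 0 → (0, 0)
  4a + 4b = 46 and b = 0 → (11.5, 0)
  4a + 4b = 46 and a = 0 → (0, 11.5)

Vertices: (0, 0), (11.5, 0), (0, 11.5)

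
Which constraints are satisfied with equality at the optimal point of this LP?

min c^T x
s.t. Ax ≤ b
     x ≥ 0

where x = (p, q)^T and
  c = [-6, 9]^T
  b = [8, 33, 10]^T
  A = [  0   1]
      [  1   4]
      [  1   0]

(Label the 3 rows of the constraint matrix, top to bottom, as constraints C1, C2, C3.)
Optimal: p = 10, q = 0
Binding: C3, q ≥ 0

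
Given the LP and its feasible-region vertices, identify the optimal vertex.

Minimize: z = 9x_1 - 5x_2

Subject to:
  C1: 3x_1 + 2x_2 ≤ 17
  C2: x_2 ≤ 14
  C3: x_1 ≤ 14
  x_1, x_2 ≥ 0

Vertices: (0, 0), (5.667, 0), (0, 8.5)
Evaluating z = 9x_1 - 5x_2 at each vertex:
  (0, 0): z = 0
  (5.667, 0): z = 51
  (0, 8.5): z = -42.5

The smallest value is z = -42.5, attained at (0, 8.5).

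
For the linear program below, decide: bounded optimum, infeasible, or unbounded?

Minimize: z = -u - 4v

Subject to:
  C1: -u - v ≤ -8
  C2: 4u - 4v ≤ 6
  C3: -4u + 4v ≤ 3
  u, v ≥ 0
Feasible point: (4, 4) satisfies every constraint, so the LP is feasible.
Direction d = (1, 1): for each constraint row a, a·d ≤ 0 —
  (-1)(1) + (-1)(1) = -2 ≤ 0
  (4)(1) + (-4)(1) = 0 ≤ 0
  (-4)(1) + (4)(1) = 0 ≤ 0
and d ≥ 0, so (4, 4) + t·d stays feasible for every t ≥ 0. Along this ray z = -u - 4v changes by -5 per unit t, so z → −∞.

Unbounded: there is a feasible ray along which z → −∞.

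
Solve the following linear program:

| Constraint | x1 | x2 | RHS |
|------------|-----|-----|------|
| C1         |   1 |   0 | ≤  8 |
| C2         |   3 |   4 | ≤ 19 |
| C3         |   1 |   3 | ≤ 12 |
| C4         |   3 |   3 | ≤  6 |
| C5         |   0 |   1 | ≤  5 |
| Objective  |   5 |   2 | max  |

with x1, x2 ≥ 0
Each vertex is the intersection of two constraint boundaries that also satisfies all remaining constraints:
  x1 = 0 and x2 = 0 → (0, 0)
  3x1 + 3x2 = 6 and x2 = 0 → (2, 0)
  3x1 + 3x2 = 6 and x1 = 0 → (0, 2)

Evaluating z = 5x1 + 2x2 at each vertex:
  (0, 0): z = 0
  (2, 0): z = 10
  (0, 2): z = 4

The maximum is at (2, 0) with z = 10.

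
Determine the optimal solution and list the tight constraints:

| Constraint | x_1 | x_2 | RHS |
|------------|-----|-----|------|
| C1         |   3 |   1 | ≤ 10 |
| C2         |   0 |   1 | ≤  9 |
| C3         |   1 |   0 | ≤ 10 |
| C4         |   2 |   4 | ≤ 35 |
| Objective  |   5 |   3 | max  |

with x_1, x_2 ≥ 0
Optimal: x_1 = 0.5, x_2 = 8.5
Binding: C1, C4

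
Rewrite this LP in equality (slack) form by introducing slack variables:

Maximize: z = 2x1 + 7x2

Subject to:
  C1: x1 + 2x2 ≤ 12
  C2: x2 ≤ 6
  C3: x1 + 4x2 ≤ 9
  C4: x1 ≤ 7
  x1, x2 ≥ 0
max z = 2x1 + 7x2

s.t.
  x1 + 2x2 + s1 = 12
  x2 + s2 = 6
  x1 + 4x2 + s3 = 9
  x1 + s4 = 7
  x1, x2, s1, s2, s3, s4 ≥ 0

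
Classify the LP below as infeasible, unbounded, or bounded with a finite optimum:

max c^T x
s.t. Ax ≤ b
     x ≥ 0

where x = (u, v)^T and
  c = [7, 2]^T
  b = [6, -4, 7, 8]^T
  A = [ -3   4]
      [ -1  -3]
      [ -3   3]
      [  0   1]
Feasible point: (1, 1) satisfies every constraint, so the LP is feasible.
Direction d = (1, 0): for each constraint row a, a·d ≤ 0 —
  (-3)(1) + (4)(0) = -3 ≤ 0
  (-1)(1) + (-3)(0) = -1 ≤ 0
  (-3)(1) + (3)(0) = -3 ≤ 0
  (0)(1) + (1)(0) = 0 ≤ 0
and d ≥ 0, so (1, 1) + t·d stays feasible for every t ≥ 0. Along this ray z = 7u + 2v changes by 7 per unit t, so z → +∞.

Unbounded: there is a feasible ray along which z → +∞.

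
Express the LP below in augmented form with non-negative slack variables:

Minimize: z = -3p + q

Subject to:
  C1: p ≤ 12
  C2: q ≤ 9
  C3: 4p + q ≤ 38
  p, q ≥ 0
min z = -3p + q

s.t.
  p + s1 = 12
  q + s2 = 9
  4p + q + s3 = 38
  p, q, s1, s2, s3 ≥ 0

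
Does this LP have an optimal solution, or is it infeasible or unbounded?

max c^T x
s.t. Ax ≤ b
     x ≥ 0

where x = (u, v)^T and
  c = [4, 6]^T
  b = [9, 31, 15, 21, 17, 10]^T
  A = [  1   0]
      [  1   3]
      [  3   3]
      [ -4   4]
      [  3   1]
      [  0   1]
The point (0, 5) satisfies every constraint, so the LP is feasible; the constraints give u ≤ 9 and v ≤ 10, which with u, v ≥ 0 keep the feasible region inside a bounded box. A feasible, bounded LP attains a finite optimum at a vertex.

Evaluating z = 4u + 6v at each vertex:
  (0, 0): z = 0
  (5, 0): z = 20
  (0, 5): z = 30

Feasible with finite optimum z* = 30 at (0, 5).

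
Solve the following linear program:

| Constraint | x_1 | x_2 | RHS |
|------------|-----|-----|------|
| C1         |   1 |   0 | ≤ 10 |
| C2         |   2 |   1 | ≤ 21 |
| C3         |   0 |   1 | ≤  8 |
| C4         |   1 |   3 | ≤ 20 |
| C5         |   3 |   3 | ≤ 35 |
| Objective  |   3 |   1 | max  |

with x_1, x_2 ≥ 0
x_1 = 10, x_2 = 1, z = 31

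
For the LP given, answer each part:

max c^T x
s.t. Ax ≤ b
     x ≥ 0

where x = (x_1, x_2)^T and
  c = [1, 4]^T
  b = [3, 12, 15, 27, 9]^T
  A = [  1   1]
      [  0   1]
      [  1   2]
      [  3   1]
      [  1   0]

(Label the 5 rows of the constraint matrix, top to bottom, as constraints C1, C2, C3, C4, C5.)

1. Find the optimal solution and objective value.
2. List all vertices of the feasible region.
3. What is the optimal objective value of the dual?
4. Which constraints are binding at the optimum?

1. x_1 = 0, x_2 = 3, z = 12
2. (0, 0), (3, 0), (0, 3)
3. 12 (by strong duality, equal to the primal optimum)
4. C1, x_1 ≥ 0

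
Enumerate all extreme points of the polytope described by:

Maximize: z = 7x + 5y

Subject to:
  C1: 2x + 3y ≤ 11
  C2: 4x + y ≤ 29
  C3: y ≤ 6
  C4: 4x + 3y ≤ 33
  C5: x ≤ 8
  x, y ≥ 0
Each vertex is the intersection of two constraint boundaries that also satisfies all remaining constraints:
  x = 0 and y = 0 → (0, 0)
  2x + 3y = 11 and y = 0 → (5.5, 0)
  2x + 3y = 11 and x = 0 → (0, 3.667)

Vertices: (0, 0), (5.5, 0), (0, 3.667)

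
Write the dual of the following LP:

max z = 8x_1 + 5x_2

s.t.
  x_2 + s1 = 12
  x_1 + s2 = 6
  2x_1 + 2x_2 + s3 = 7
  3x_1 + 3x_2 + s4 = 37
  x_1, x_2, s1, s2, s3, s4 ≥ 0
Minimize: z = 12y1 + 6y2 + 7y3 + 37y4

Subject to:
  C1: -y2 - 2y3 - 3y4 ≤ -8
  C2: -y1 - 2y3 - 3y4 ≤ -5
  y1, y2, y3, y4 ≥ 0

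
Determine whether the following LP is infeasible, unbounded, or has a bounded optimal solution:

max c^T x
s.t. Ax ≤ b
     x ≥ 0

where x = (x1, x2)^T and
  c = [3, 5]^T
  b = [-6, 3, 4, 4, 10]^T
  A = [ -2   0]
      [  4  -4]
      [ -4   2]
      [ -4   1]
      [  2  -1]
Feasible point: (3, 3) satisfies every constraint, so the LP is feasible.
Direction d = (1, 2): for each constraint row a, a·d ≤ 0 —
  (-2)(1) + (0)(2) = -2 ≤ 0
  (4)(1) + (-4)(2) = -4 ≤ 0
  (-4)(1) + (2)(2) = 0 ≤ 0
  (-4)(1) + (1)(2) = -2 ≤ 0
  (2)(1) + (-1)(2) = 0 ≤ 0
and d ≥ 0, so (3, 3) + t·d stays feasible for every t ≥ 0. Along this ray z = 3x1 + 5x2 changes by 13 per unit t, so z → +∞.

Unbounded: there is a feasible ray along which z → +∞.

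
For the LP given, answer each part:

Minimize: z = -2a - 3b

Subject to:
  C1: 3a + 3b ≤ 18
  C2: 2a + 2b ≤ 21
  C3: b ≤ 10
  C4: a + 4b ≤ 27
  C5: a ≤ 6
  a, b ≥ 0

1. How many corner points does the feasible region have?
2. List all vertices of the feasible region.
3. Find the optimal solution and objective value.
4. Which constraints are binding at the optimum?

1. 3
2. (0, 0), (6, 0), (0, 6)
3. a = 0, b = 6, z = -18
4. C1, a ≥ 0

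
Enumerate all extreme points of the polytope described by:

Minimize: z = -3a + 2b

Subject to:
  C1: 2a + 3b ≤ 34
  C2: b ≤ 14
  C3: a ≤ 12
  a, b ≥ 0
Each vertex is the intersection of two constraint boundaries that also satisfies all remaining constraints:
  a = 0 and b = 0 → (0, 0)
  a = 12 and b = 0 → (12, 0)
  2a + 3b = 34 and a = 12 → (12, 3.333)
  2a + 3b = 34 and a = 0 → (0, 11.33)

Vertices: (0, 0), (12, 0), (12, 3.333), (0, 11.33)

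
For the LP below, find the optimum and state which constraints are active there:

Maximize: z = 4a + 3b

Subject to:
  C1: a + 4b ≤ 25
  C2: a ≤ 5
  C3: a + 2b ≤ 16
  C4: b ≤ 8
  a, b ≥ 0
Optimal: a = 5, b = 5
Binding: C1, C2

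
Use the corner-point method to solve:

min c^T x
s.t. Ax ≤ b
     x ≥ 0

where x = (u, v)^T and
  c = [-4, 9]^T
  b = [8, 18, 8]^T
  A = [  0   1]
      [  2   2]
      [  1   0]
Each vertex is the intersection of two constraint boundaries that also satisfies all remaining constraints:
  u = 0 and v = 0 → (0, 0)
  u = 8 and v = 0 → (8, 0)
  2u + 2v = 18 and u = 8 → (8, 1)
  v = 8 and 2u + 2v = 18 → (1, 8)
  v = 8 and u = 0 → (0, 8)

Evaluating z = -4u + 9v at each vertex:
  (0, 0): z = 0
  (8, 0): z = -32
  (8, 1): z = -23
  (1, 8): z = 68
  (0, 8): z = 72

The minimum is at (8, 0) with z = -32.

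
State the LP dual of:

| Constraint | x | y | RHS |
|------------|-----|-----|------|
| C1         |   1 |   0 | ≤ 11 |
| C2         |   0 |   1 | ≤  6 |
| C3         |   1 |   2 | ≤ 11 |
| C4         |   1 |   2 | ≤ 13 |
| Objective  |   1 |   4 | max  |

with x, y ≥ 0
Minimize: z = 11y1 + 6y2 + 11y3 + 13y4

Subject to:
  C1: -y1 - y3 - y4 ≤ -1
  C2: -y2 - 2y3 - 2y4 ≤ -4
  y1, y2, y3, y4 ≥ 0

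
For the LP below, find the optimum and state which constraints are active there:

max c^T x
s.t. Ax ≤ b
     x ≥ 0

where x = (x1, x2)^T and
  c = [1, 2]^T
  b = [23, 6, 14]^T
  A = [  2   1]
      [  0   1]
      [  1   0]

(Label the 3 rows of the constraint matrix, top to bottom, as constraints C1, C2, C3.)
Optimal: x1 = 8.5, x2 = 6
Binding: C1, C2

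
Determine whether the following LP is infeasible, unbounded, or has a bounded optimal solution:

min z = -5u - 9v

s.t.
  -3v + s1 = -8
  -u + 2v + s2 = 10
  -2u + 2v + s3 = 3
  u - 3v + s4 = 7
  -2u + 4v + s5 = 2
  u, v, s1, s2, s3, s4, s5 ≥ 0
Feasible point: (5, 3) satisfies every constraint, so the LP is feasible.
Direction d = (2, 1): for each constraint row a, a·d ≤ 0 —
  (0)(2) + (-3)(1) = -3 ≤ 0
  (-1)(2) + (2)(1) = 0 ≤ 0
  (-2)(2) + (2)(1) = -2 ≤ 0
  (1)(2) + (-3)(1) = -1 ≤ 0
  (-2)(2) + (4)(1) = 0 ≤ 0
and d ≥ 0, so (5, 3) + t·d stays feasible for every t ≥ 0. Along this ray z = -5u - 9v changes by -19 per unit t, so z → −∞.

The LP is unbounded; z can be made arbitrarily small.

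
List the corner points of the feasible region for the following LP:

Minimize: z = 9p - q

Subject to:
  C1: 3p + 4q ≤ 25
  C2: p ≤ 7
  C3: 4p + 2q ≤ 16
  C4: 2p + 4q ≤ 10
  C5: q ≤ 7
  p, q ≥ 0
Each vertex is the intersection of two constraint boundaries that also satisfies all remaining constraints:
  p = 0 and q = 0 → (0, 0)
  4p + 2q = 16 and q = 0 → (4, 0)
  4p + 2q = 16 and 2p + 4q = 10 → (3.667, 0.6667)
  2p + 4q = 10 and p = 0 → (0, 2.5)

Vertices: (0, 0), (4, 0), (3.667, 0.6667), (0, 2.5)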